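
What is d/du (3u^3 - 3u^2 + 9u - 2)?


Apply the power rule term by term:
  d/du(3u^3) = 9u^2
  d/du(-3u^2) = -6u
  d/du(9u) = 9
  d/du(-2) = 0
p'(u) = 9u^2 - 6u + 9


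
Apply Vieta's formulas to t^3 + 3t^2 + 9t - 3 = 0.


Monic cubic t^3+bt^2+ct+d=0: sum=-b, pairwise sum=c, product=-d.
b=3, c=9, d=-3
r1+r2+r3 = -3
r1r2+r1r3+r2r3 = 9
r1r2r3 = 3


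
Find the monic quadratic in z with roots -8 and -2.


p(z) = (z + 8)(z + 2)
Expand: z^2 + 10z + 16


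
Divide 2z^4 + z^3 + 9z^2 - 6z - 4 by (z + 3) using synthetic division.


Synthetic division with c = -3. Coefficients: 2, 1, 9, -6, -4
Bring down 2.
  2 * -3 = -6; -6 + 1 = -5
  -5 * -3 = 15; 15 + 9 = 24
  24 * -3 = -72; -72 - 6 = -78
  -78 * -3 = 234; 234 - 4 = 230
Quotient: 2z^3 - 5z^2 + 24z - 78, Remainder: 230


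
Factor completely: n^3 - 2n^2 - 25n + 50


Try integer roots (divisors of 50). n=2: p(2)=0.
Divide out (n - 2): quotient is n^2 - 25.
Factor the quadratic: (n - 5)(n + 5)
Result: (n - 2)(n - 5)(n + 5)


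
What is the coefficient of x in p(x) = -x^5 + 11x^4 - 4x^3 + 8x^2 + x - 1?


Read off the coefficient of x: 1


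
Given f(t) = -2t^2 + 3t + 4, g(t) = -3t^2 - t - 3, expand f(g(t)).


Substitute g(t) into f:
f(g(t)) = -2*(-3t^2 - t - 3)^2 + 3*(-3t^2 - t - 3) + 4
(-3t^2 - t - 3)^2 = 9t^4 + 6t^3 + 19t^2 + 6t + 9
Expand and combine: -18t^4 - 12t^3 - 47t^2 - 15t - 23


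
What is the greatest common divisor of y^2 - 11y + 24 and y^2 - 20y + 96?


Factor each:
  y^2 - 11y + 24 = (y - 8)(y - 3)
  y^2 - 20y + 96 = (y - 8)(y - 12)
Common monic factor: y - 8


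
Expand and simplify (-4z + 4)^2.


Expand (-4z + 4)^2 by repeated multiplication:
= 16z^2 - 32z + 16


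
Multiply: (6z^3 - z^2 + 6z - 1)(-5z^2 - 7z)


Distribute each term of the first polynomial:
  (6z^3)(-5z^2 - 7z) = -30z^5 - 42z^4
  (-z^2)(-5z^2 - 7z) = 5z^4 + 7z^3
  (6z)(-5z^2 - 7z) = -30z^3 - 42z^2
  (-1)(-5z^2 - 7z) = 5z^2 + 7z
Sum: -30z^5 - 37z^4 - 23z^3 - 37z^2 + 7z


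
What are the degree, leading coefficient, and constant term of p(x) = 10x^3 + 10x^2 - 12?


Highest power of x is 3, with coefficient 10. Constant term is -12.
Degree = 3, leading coefficient = 10, constant term = -12


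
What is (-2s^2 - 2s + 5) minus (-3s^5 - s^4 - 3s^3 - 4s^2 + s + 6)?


Distribute the minus sign:
  (-2s^2 - 2s + 5)
- (-3s^5 - s^4 - 3s^3 - 4s^2 + s + 6)
Negate second polynomial: 3s^5 + s^4 + 3s^3 + 4s^2 - s - 6
Add: 3s^5 + s^4 + 3s^3 + 2s^2 - 3s - 1


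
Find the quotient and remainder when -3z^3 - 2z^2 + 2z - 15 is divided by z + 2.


(-3z^3 - 2z^2 + 2z - 15) / (z + 2)
Step 1: -3z^2 * (z + 2) = -3z^3 - 6z^2; subtract.
Step 2: 4z * (z + 2) = 4z^2 + 8z; subtract.
Step 3: -6 * (z + 2) = -6z - 12; subtract.
Quotient: -3z^2 + 4z - 6, Remainder: -3


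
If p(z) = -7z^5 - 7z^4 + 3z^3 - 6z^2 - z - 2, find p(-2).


Using direct substitution:
  -7 * (-2)^5 = 224
  -7 * (-2)^4 = -112
  3 * (-2)^3 = -24
  -6 * (-2)^2 = -24
  -1 * (-2)^1 = 2
  constant: -2
Sum = 224 - 112 - 24 - 24 + 2 - 2 = 64


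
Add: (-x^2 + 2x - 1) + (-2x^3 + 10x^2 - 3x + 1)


Align terms by degree and add:
  -x^2 + 2x - 1
  -2x^3 + 10x^2 - 3x + 1
= -2x^3 + 9x^2 - x


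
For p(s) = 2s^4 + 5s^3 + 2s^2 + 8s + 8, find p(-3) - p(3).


p(-3) = 29
p(3) = 347
p(-3) - p(3) = 29 - 347 = -318


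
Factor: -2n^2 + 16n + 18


Roots satisfy r1 + r2 = -b/a = 8 and r1*r2 = c/a = -9.
So r1 = 9, r2 = -1.
-2n^2 + 16n + 18 = -2(n - r1)(n - r2) = -2(n - 9)(n + 1)


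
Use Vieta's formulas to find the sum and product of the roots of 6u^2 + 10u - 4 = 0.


For au^2+bu+c=0: sum = -b/a, product = c/a.
a=6, b=10, c=-4
Sum = -(10)/6 = -5/3
Product = (-4)/6 = -2/3


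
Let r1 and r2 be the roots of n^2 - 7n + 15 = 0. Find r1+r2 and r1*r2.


For an^2+bn+c=0: sum = -b/a, product = c/a.
a=1, b=-7, c=15
Sum = -(-7)/1 = 7
Product = (15)/1 = 15


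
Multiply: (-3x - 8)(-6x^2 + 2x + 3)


Distribute each term of the first polynomial:
  (-3x)(-6x^2 + 2x + 3) = 18x^3 - 6x^2 - 9x
  (-8)(-6x^2 + 2x + 3) = 48x^2 - 16x - 24
Sum: 18x^3 + 42x^2 - 25x - 24


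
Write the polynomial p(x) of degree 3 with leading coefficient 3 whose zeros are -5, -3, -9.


p(x) = 3(x + 5)(x + 3)(x + 9)
Expand: 3x^3 + 51x^2 + 261x + 405


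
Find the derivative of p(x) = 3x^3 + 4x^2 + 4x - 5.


Apply the power rule term by term:
  d/dx(3x^3) = 9x^2
  d/dx(4x^2) = 8x
  d/dx(4x) = 4
  d/dx(-5) = 0
p'(x) = 9x^2 + 8x + 4


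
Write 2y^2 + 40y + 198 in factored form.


Roots satisfy r1 + r2 = -b/a = -20 and r1*r2 = c/a = 99.
So r1 = -11, r2 = -9.
2y^2 + 40y + 198 = 2(y - r1)(y - r2) = 2(y + 11)(y + 9)


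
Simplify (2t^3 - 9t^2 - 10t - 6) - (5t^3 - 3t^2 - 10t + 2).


Distribute the minus sign:
  (2t^3 - 9t^2 - 10t - 6)
- (5t^3 - 3t^2 - 10t + 2)
Negate second polynomial: -5t^3 + 3t^2 + 10t - 2
Add: -3t^3 - 6t^2 - 8


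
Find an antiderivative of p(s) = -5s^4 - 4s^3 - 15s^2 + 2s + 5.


Reverse power rule on each term:
  ∫ -5s^4 ds = -s^5
  ∫ -4s^3 ds = -s^4
  ∫ -15s^2 ds = -5s^3
  ∫ 2s ds = s^2
  ∫ 5 ds = 5s
F(s) = -s^5 - s^4 - 5s^3 + s^2 + 5s + C


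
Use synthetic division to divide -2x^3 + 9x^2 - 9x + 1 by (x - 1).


Synthetic division with c = 1. Coefficients: -2, 9, -9, 1
Bring down -2.
  -2 * 1 = -2; -2 + 9 = 7
  7 * 1 = 7; 7 - 9 = -2
  -2 * 1 = -2; -2 + 1 = -1
Quotient: -2x^2 + 7x - 2, Remainder: -1


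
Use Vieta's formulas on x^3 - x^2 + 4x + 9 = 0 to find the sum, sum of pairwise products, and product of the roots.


Monic cubic x^3+bx^2+cx+d=0: sum=-b, pairwise sum=c, product=-d.
b=-1, c=4, d=9
r1+r2+r3 = 1
r1r2+r1r3+r2r3 = 4
r1r2r3 = -9


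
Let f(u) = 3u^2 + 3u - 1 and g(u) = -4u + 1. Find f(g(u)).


Substitute g(u) into f:
f(g(u)) = 3*(-4u + 1)^2 + 3*(-4u + 1) + (-1)
(-4u + 1)^2 = 16u^2 - 8u + 1
Expand and combine: 48u^2 - 36u + 5


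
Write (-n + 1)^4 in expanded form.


Expand (-n + 1)^4 by repeated multiplication:
  (-n + 1)^2 = n^2 - 2n + 1
  (-n + 1)^3 = -n^3 + 3n^2 - 3n + 1
= n^4 - 4n^3 + 6n^2 - 4n + 1


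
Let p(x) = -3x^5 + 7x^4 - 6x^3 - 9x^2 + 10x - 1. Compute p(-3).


Using direct substitution:
  -3 * (-3)^5 = 729
  7 * (-3)^4 = 567
  -6 * (-3)^3 = 162
  -9 * (-3)^2 = -81
  10 * (-3)^1 = -30
  constant: -1
Sum = 729 + 567 + 162 - 81 - 30 - 1 = 1346


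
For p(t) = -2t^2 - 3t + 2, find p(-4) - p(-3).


p(-4) = -18
p(-3) = -7
p(-4) - p(-3) = -18 + 7 = -11


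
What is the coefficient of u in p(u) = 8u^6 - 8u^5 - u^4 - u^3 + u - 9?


Read off the coefficient of u: 1


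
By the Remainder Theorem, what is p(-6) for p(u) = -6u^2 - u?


By the Remainder Theorem, the remainder equals p(-6):
  -6*(-6)^2 = -216
  -1*(-6)^1 = 6
  constant: 0
Sum: -216 + 6 + 0 = -210


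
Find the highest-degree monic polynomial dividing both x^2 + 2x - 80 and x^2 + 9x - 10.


Factor each:
  x^2 + 2x - 80 = (x + 10)(x - 8)
  x^2 + 9x - 10 = (x + 10)(x - 1)
Common monic factor: x + 10


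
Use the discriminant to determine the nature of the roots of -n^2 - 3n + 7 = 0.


D = b^2 - 4ac = (-3)^2 - 4(-1)(7) = 9 + 28 = 37
Since D > 0: two distinct irrational roots


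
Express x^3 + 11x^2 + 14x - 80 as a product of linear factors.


Try integer roots (divisors of -80). x=-5: p(-5)=0.
Divide out (x + 5): quotient is x^2 + 6x - 16.
Factor the quadratic: (x + 8)(x - 2)
Result: (x + 5)(x + 8)(x - 2)


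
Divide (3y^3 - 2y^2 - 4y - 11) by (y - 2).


(3y^3 - 2y^2 - 4y - 11) / (y - 2)
Step 1: 3y^2 * (y - 2) = 3y^3 - 6y^2; subtract.
Step 2: 4y * (y - 2) = 4y^2 - 8y; subtract.
Step 3: 4 * (y - 2) = 4y - 8; subtract.
Quotient: 3y^2 + 4y + 4, Remainder: -3


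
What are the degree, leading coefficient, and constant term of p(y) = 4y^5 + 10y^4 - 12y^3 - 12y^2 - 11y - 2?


Highest power of y is 5, with coefficient 4. Constant term is -2.
Degree = 5, leading coefficient = 4, constant term = -2


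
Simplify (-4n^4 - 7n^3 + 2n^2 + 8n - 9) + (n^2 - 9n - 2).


Align terms by degree and add:
  -4n^4 - 7n^3 + 2n^2 + 8n - 9
+ n^2 - 9n - 2
= -4n^4 - 7n^3 + 3n^2 - n - 11


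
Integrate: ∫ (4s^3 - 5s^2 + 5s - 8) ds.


Reverse power rule on each term:
  ∫ 4s^3 ds = s^4
  ∫ -5s^2 ds = -(5/3)s^3
  ∫ 5s ds = (5/2)s^2
  ∫ -8 ds = -8s
F(s) = s^4 - (5/3)s^3 + (5/2)s^2 - 8s + C


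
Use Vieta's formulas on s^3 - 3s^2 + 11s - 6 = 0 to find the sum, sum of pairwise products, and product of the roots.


Monic cubic s^3+bs^2+cs+d=0: sum=-b, pairwise sum=c, product=-d.
b=-3, c=11, d=-6
r1+r2+r3 = 3
r1r2+r1r3+r2r3 = 11
r1r2r3 = 6


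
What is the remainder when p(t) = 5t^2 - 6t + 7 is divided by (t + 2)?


By the Remainder Theorem, the remainder equals p(-2):
  5*(-2)^2 = 20
  -6*(-2)^1 = 12
  constant: 7
Sum: 20 + 12 + 7 = 39


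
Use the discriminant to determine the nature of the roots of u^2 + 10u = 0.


D = b^2 - 4ac = (10)^2 - 4(1)(0) = 100 = 100
Since D > 0: two distinct rational roots


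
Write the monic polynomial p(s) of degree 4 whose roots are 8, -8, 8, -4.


p(s) = (s - 8)(s + 8)(s - 8)(s + 4)
Expand: s^4 - 4s^3 - 96s^2 + 256s + 2048


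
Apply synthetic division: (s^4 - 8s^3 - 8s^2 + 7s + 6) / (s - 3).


Synthetic division with c = 3. Coefficients: 1, -8, -8, 7, 6
Bring down 1.
  1 * 3 = 3; 3 - 8 = -5
  -5 * 3 = -15; -15 - 8 = -23
  -23 * 3 = -69; -69 + 7 = -62
  -62 * 3 = -186; -186 + 6 = -180
Quotient: s^3 - 5s^2 - 23s - 62, Remainder: -180


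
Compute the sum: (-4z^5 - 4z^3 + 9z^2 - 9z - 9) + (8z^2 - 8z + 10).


Align terms by degree and add:
  -4z^5 - 4z^3 + 9z^2 - 9z - 9
+ 8z^2 - 8z + 10
= -4z^5 - 4z^3 + 17z^2 - 17z + 1


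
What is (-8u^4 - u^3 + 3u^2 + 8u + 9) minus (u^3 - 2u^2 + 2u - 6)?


Distribute the minus sign:
  (-8u^4 - u^3 + 3u^2 + 8u + 9)
- (u^3 - 2u^2 + 2u - 6)
Negate second polynomial: -u^3 + 2u^2 - 2u + 6
Add: -8u^4 - 2u^3 + 5u^2 + 6u + 15


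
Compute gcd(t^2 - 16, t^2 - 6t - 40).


Factor each:
  t^2 - 16 = (t + 4)(t - 4)
  t^2 - 6t - 40 = (t + 4)(t - 10)
Common monic factor: t + 4


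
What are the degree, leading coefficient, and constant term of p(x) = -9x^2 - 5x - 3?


Highest power of x is 2, with coefficient -9. Constant term is -3.
Degree = 2, leading coefficient = -9, constant term = -3


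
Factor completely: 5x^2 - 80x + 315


Roots satisfy r1 + r2 = -b/a = 16 and r1*r2 = c/a = 63.
So r1 = 7, r2 = 9.
5x^2 - 80x + 315 = 5(x - r1)(x - r2) = 5(x - 7)(x - 9)


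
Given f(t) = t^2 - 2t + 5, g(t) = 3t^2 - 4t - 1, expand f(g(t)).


Substitute g(t) into f:
f(g(t)) = 1*(3t^2 - 4t - 1)^2 + (-2)*(3t^2 - 4t - 1) + 5
(3t^2 - 4t - 1)^2 = 9t^4 - 24t^3 + 10t^2 + 8t + 1
Expand and combine: 9t^4 - 24t^3 + 4t^2 + 16t + 8


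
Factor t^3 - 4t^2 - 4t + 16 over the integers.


Try integer roots (divisors of 16). t=2: p(2)=0.
Divide out (t - 2): quotient is t^2 - 2t - 8.
Factor the quadratic: (t - 4)(t + 2)
Result: (t - 2)(t - 4)(t + 2)


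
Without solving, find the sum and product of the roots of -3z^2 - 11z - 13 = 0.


For az^2+bz+c=0: sum = -b/a, product = c/a.
a=-3, b=-11, c=-13
Sum = -(-11)/-3 = -11/3
Product = (-13)/-3 = 13/3


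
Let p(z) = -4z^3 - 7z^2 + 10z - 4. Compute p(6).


Using direct substitution:
  -4 * (6)^3 = -864
  -7 * (6)^2 = -252
  10 * (6)^1 = 60
  constant: -4
Sum = -864 - 252 + 60 - 4 = -1060


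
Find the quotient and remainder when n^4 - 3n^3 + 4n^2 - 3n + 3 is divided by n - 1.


(n^4 - 3n^3 + 4n^2 - 3n + 3) / (n - 1)
Step 1: n^3 * (n - 1) = n^4 - n^3; subtract.
Step 2: -2n^2 * (n - 1) = -2n^3 + 2n^2; subtract.
Step 3: 2n * (n - 1) = 2n^2 - 2n; subtract.
Step 4: -1 * (n - 1) = -n + 1; subtract.
Quotient: n^3 - 2n^2 + 2n - 1, Remainder: 2


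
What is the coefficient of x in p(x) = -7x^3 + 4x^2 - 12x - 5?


Read off the coefficient of x: -12


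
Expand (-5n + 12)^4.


Expand (-5n + 12)^4 by repeated multiplication:
  (-5n + 12)^2 = 25n^2 - 120n + 144
  (-5n + 12)^3 = -125n^3 + 900n^2 - 2160n + 1728
= 625n^4 - 6000n^3 + 21600n^2 - 34560n + 20736


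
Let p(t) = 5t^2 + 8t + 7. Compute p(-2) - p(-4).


p(-2) = 11
p(-4) = 55
p(-2) - p(-4) = 11 - 55 = -44


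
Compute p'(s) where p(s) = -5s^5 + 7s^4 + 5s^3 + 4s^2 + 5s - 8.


Apply the power rule term by term:
  d/ds(-5s^5) = -25s^4
  d/ds(7s^4) = 28s^3
  d/ds(5s^3) = 15s^2
  d/ds(4s^2) = 8s
  d/ds(5s) = 5
  d/ds(-8) = 0
p'(s) = -25s^4 + 28s^3 + 15s^2 + 8s + 5


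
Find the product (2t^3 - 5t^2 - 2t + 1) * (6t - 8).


Distribute each term of the first polynomial:
  (2t^3)(6t - 8) = 12t^4 - 16t^3
  (-5t^2)(6t - 8) = -30t^3 + 40t^2
  (-2t)(6t - 8) = -12t^2 + 16t
  (1)(6t - 8) = 6t - 8
Sum: 12t^4 - 46t^3 + 28t^2 + 22t - 8


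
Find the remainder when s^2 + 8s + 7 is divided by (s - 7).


By the Remainder Theorem, the remainder equals p(7):
  1*(7)^2 = 49
  8*(7)^1 = 56
  constant: 7
Sum: 49 + 56 + 7 = 112


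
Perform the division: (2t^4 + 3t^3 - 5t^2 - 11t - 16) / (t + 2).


(2t^4 + 3t^3 - 5t^2 - 11t - 16) / (t + 2)
Step 1: 2t^3 * (t + 2) = 2t^4 + 4t^3; subtract.
Step 2: -t^2 * (t + 2) = -t^3 - 2t^2; subtract.
Step 3: -3t * (t + 2) = -3t^2 - 6t; subtract.
Step 4: -5 * (t + 2) = -5t - 10; subtract.
Quotient: 2t^3 - t^2 - 3t - 5, Remainder: -6


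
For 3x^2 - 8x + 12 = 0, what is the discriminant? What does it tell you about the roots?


D = b^2 - 4ac = (-8)^2 - 4(3)(12) = 64 - 144 = -80
Since D < 0: two complex conjugate roots (no real roots)


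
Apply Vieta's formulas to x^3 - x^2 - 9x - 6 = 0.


Monic cubic x^3+bx^2+cx+d=0: sum=-b, pairwise sum=c, product=-d.
b=-1, c=-9, d=-6
r1+r2+r3 = 1
r1r2+r1r3+r2r3 = -9
r1r2r3 = 6


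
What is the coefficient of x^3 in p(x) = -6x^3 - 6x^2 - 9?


Read off the coefficient of x^3: -6


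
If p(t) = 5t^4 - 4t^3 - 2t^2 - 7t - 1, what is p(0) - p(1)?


p(0) = -1
p(1) = -9
p(0) - p(1) = -1 + 9 = 8


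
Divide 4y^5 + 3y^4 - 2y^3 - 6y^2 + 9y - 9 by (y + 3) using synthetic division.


Synthetic division with c = -3. Coefficients: 4, 3, -2, -6, 9, -9
Bring down 4.
  4 * -3 = -12; -12 + 3 = -9
  -9 * -3 = 27; 27 - 2 = 25
  25 * -3 = -75; -75 - 6 = -81
  -81 * -3 = 243; 243 + 9 = 252
  252 * -3 = -756; -756 - 9 = -765
Quotient: 4y^4 - 9y^3 + 25y^2 - 81y + 252, Remainder: -765


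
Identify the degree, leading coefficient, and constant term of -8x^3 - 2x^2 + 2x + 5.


Highest power of x is 3, with coefficient -8. Constant term is 5.
Degree = 3, leading coefficient = -8, constant term = 5


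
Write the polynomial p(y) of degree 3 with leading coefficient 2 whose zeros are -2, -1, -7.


p(y) = 2(y + 2)(y + 1)(y + 7)
Expand: 2y^3 + 20y^2 + 46y + 28


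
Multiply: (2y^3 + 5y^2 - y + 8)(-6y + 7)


Distribute each term of the first polynomial:
  (2y^3)(-6y + 7) = -12y^4 + 14y^3
  (5y^2)(-6y + 7) = -30y^3 + 35y^2
  (-y)(-6y + 7) = 6y^2 - 7y
  (8)(-6y + 7) = -48y + 56
Sum: -12y^4 - 16y^3 + 41y^2 - 55y + 56


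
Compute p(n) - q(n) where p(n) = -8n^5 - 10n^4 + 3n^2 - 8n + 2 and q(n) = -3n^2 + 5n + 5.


Distribute the minus sign:
  (-8n^5 - 10n^4 + 3n^2 - 8n + 2)
- (-3n^2 + 5n + 5)
Negate second polynomial: 3n^2 - 5n - 5
Add: -8n^5 - 10n^4 + 6n^2 - 13n - 3


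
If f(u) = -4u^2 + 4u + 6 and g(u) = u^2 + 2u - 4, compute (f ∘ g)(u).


Substitute g(u) into f:
f(g(u)) = -4*(u^2 + 2u - 4)^2 + 4*(u^2 + 2u - 4) + 6
(u^2 + 2u - 4)^2 = u^4 + 4u^3 - 4u^2 - 16u + 16
Expand and combine: -4u^4 - 16u^3 + 20u^2 + 72u - 74


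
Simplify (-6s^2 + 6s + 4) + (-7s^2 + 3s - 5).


Align terms by degree and add:
  -6s^2 + 6s + 4
  -7s^2 + 3s - 5
= -13s^2 + 9s - 1


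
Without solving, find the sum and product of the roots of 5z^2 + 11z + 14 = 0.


For az^2+bz+c=0: sum = -b/a, product = c/a.
a=5, b=11, c=14
Sum = -(11)/5 = -11/5
Product = (14)/5 = 14/5


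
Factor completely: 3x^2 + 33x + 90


Roots satisfy r1 + r2 = -b/a = -11 and r1*r2 = c/a = 30.
So r1 = -5, r2 = -6.
3x^2 + 33x + 90 = 3(x - r1)(x - r2) = 3(x + 5)(x + 6)


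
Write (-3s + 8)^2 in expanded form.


Expand (-3s + 8)^2 by repeated multiplication:
= 9s^2 - 48s + 64


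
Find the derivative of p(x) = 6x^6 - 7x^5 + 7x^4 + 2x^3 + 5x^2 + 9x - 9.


Apply the power rule term by term:
  d/dx(6x^6) = 36x^5
  d/dx(-7x^5) = -35x^4
  d/dx(7x^4) = 28x^3
  d/dx(2x^3) = 6x^2
  d/dx(5x^2) = 10x
  d/dx(9x) = 9
  d/dx(-9) = 0
p'(x) = 36x^5 - 35x^4 + 28x^3 + 6x^2 + 10x + 9


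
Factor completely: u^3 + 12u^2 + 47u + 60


Try integer roots (divisors of 60). u=-4: p(-4)=0.
Divide out (u + 4): quotient is u^2 + 8u + 15.
Factor the quadratic: (u + 3)(u + 5)
Result: (u + 4)(u + 3)(u + 5)


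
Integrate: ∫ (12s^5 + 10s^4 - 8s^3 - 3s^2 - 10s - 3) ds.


Reverse power rule on each term:
  ∫ 12s^5 ds = 2s^6
  ∫ 10s^4 ds = 2s^5
  ∫ -8s^3 ds = -2s^4
  ∫ -3s^2 ds = -s^3
  ∫ -10s ds = -5s^2
  ∫ -3 ds = -3s
F(s) = 2s^6 + 2s^5 - 2s^4 - s^3 - 5s^2 - 3s + C


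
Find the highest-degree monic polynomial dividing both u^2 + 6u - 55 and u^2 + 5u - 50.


Factor each:
  u^2 + 6u - 55 = (u - 5)(u + 11)
  u^2 + 5u - 50 = (u - 5)(u + 10)
Common monic factor: u - 5


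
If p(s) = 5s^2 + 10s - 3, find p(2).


Using direct substitution:
  5 * (2)^2 = 20
  10 * (2)^1 = 20
  constant: -3
Sum = 20 + 20 - 3 = 37


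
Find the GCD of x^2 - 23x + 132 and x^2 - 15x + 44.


Factor each:
  x^2 - 23x + 132 = (x - 11)(x - 12)
  x^2 - 15x + 44 = (x - 11)(x - 4)
Common monic factor: x - 11


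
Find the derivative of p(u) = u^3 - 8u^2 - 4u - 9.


Apply the power rule term by term:
  d/du(u^3) = 3u^2
  d/du(-8u^2) = -16u
  d/du(-4u) = -4
  d/du(-9) = 0
p'(u) = 3u^2 - 16u - 4


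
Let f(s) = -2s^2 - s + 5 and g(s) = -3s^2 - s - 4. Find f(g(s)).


Substitute g(s) into f:
f(g(s)) = -2*(-3s^2 - s - 4)^2 + (-1)*(-3s^2 - s - 4) + 5
(-3s^2 - s - 4)^2 = 9s^4 + 6s^3 + 25s^2 + 8s + 16
Expand and combine: -18s^4 - 12s^3 - 47s^2 - 15s - 23


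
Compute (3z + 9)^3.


Expand (3z + 9)^3 by repeated multiplication:
  (3z + 9)^2 = 9z^2 + 54z + 81
= 27z^3 + 243z^2 + 729z + 729


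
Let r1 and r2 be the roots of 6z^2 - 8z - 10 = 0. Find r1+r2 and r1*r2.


For az^2+bz+c=0: sum = -b/a, product = c/a.
a=6, b=-8, c=-10
Sum = -(-8)/6 = 4/3
Product = (-10)/6 = -5/3


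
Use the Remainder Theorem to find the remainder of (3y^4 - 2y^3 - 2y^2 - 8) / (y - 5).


By the Remainder Theorem, the remainder equals p(5):
  3*(5)^4 = 1875
  -2*(5)^3 = -250
  -2*(5)^2 = -50
  0*(5)^1 = 0
  constant: -8
Sum: 1875 - 250 - 50 + 0 - 8 = 1567


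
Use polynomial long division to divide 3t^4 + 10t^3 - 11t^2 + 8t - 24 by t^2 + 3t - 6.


(3t^4 + 10t^3 - 11t^2 + 8t - 24) / (t^2 + 3t - 6)
Step 1: 3t^2 * (t^2 + 3t - 6) = 3t^4 + 9t^3 - 18t^2; subtract.
Step 2: t * (t^2 + 3t - 6) = t^3 + 3t^2 - 6t; subtract.
Step 3: 4 * (t^2 + 3t - 6) = 4t^2 + 12t - 24; subtract.
Quotient: 3t^2 + t + 4, Remainder: 2t


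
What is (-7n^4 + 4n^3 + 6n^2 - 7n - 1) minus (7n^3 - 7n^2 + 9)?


Distribute the minus sign:
  (-7n^4 + 4n^3 + 6n^2 - 7n - 1)
- (7n^3 - 7n^2 + 9)
Negate second polynomial: -7n^3 + 7n^2 - 9
Add: -7n^4 - 3n^3 + 13n^2 - 7n - 10


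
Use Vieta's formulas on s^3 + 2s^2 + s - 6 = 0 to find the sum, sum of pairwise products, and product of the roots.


Monic cubic s^3+bs^2+cs+d=0: sum=-b, pairwise sum=c, product=-d.
b=2, c=1, d=-6
r1+r2+r3 = -2
r1r2+r1r3+r2r3 = 1
r1r2r3 = 6


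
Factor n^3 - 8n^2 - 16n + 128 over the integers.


Try integer roots (divisors of 128). n=4: p(4)=0.
Divide out (n - 4): quotient is n^2 - 4n - 32.
Factor the quadratic: (n + 4)(n - 8)
Result: (n - 4)(n + 4)(n - 8)


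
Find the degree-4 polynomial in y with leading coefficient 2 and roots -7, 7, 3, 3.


p(y) = 2(y + 7)(y - 7)(y - 3)(y - 3)
Expand: 2y^4 - 12y^3 - 80y^2 + 588y - 882


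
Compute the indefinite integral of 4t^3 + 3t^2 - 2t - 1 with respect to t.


Reverse power rule on each term:
  ∫ 4t^3 dt = t^4
  ∫ 3t^2 dt = t^3
  ∫ -2t dt = -t^2
  ∫ -1 dt = -t
F(t) = t^4 + t^3 - t^2 - t + C


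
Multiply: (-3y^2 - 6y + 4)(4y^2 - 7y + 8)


Distribute each term of the first polynomial:
  (-3y^2)(4y^2 - 7y + 8) = -12y^4 + 21y^3 - 24y^2
  (-6y)(4y^2 - 7y + 8) = -24y^3 + 42y^2 - 48y
  (4)(4y^2 - 7y + 8) = 16y^2 - 28y + 32
Sum: -12y^4 - 3y^3 + 34y^2 - 76y + 32


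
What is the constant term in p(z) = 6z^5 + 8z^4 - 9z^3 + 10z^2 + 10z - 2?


Read off the constant term: -2


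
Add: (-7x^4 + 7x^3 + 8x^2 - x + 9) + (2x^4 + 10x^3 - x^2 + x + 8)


Align terms by degree and add:
  -7x^4 + 7x^3 + 8x^2 - x + 9
+ 2x^4 + 10x^3 - x^2 + x + 8
= -5x^4 + 17x^3 + 7x^2 + 17


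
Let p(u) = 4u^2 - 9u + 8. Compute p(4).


Using direct substitution:
  4 * (4)^2 = 64
  -9 * (4)^1 = -36
  constant: 8
Sum = 64 - 36 + 8 = 36


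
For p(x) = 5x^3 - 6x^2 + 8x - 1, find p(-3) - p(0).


p(-3) = -214
p(0) = -1
p(-3) - p(0) = -214 + 1 = -213


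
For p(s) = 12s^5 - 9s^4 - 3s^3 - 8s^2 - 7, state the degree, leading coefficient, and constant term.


Highest power of s is 5, with coefficient 12. Constant term is -7.
Degree = 5, leading coefficient = 12, constant term = -7


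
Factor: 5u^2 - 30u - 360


Roots satisfy r1 + r2 = -b/a = 6 and r1*r2 = c/a = -72.
So r1 = 12, r2 = -6.
5u^2 - 30u - 360 = 5(u - r1)(u - r2) = 5(u - 12)(u + 6)


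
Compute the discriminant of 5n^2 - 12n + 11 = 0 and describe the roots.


D = b^2 - 4ac = (-12)^2 - 4(5)(11) = 144 - 220 = -76
Since D < 0: two complex conjugate roots (no real roots)


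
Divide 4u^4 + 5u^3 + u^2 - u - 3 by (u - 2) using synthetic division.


Synthetic division with c = 2. Coefficients: 4, 5, 1, -1, -3
Bring down 4.
  4 * 2 = 8; 8 + 5 = 13
  13 * 2 = 26; 26 + 1 = 27
  27 * 2 = 54; 54 - 1 = 53
  53 * 2 = 106; 106 - 3 = 103
Quotient: 4u^3 + 13u^2 + 27u + 53, Remainder: 103


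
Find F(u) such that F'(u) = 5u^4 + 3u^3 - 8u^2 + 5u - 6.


Reverse power rule on each term:
  ∫ 5u^4 du = u^5
  ∫ 3u^3 du = (3/4)u^4
  ∫ -8u^2 du = -(8/3)u^3
  ∫ 5u du = (5/2)u^2
  ∫ -6 du = -6u
F(u) = u^5 + (3/4)u^4 - (8/3)u^3 + (5/2)u^2 - 6u + C


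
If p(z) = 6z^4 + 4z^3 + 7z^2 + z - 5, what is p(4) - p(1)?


p(4) = 1903
p(1) = 13
p(4) - p(1) = 1903 - 13 = 1890


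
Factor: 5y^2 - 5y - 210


Roots satisfy r1 + r2 = -b/a = 1 and r1*r2 = c/a = -42.
So r1 = -6, r2 = 7.
5y^2 - 5y - 210 = 5(y - r1)(y - r2) = 5(y + 6)(y - 7)


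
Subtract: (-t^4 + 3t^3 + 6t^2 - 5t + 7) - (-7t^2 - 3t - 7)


Distribute the minus sign:
  (-t^4 + 3t^3 + 6t^2 - 5t + 7)
- (-7t^2 - 3t - 7)
Negate second polynomial: 7t^2 + 3t + 7
Add: -t^4 + 3t^3 + 13t^2 - 2t + 14


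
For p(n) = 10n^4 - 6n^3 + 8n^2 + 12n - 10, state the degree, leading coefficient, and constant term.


Highest power of n is 4, with coefficient 10. Constant term is -10.
Degree = 4, leading coefficient = 10, constant term = -10


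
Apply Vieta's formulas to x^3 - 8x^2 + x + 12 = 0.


Monic cubic x^3+bx^2+cx+d=0: sum=-b, pairwise sum=c, product=-d.
b=-8, c=1, d=12
r1+r2+r3 = 8
r1r2+r1r3+r2r3 = 1
r1r2r3 = -12


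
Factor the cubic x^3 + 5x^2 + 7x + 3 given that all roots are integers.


Try integer roots (divisors of 3). x=-3: p(-3)=0.
Divide out (x + 3): quotient is x^2 + 2x + 1.
Factor the quadratic: (x + 1)(x + 1)
Result: (x + 3)(x + 1)(x + 1)


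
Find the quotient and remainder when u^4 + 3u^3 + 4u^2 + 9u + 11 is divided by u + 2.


(u^4 + 3u^3 + 4u^2 + 9u + 11) / (u + 2)
Step 1: u^3 * (u + 2) = u^4 + 2u^3; subtract.
Step 2: u^2 * (u + 2) = u^3 + 2u^2; subtract.
Step 3: 2u * (u + 2) = 2u^2 + 4u; subtract.
Step 4: 5 * (u + 2) = 5u + 10; subtract.
Quotient: u^3 + u^2 + 2u + 5, Remainder: 1


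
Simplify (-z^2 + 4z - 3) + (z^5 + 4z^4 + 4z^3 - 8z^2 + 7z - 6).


Align terms by degree and add:
  -z^2 + 4z - 3
+ z^5 + 4z^4 + 4z^3 - 8z^2 + 7z - 6
= z^5 + 4z^4 + 4z^3 - 9z^2 + 11z - 9


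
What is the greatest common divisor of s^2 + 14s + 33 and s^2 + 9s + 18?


Factor each:
  s^2 + 14s + 33 = (s + 3)(s + 11)
  s^2 + 9s + 18 = (s + 3)(s + 6)
Common monic factor: s + 3


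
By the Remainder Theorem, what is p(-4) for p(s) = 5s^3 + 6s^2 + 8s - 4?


By the Remainder Theorem, the remainder equals p(-4):
  5*(-4)^3 = -320
  6*(-4)^2 = 96
  8*(-4)^1 = -32
  constant: -4
Sum: -320 + 96 - 32 - 4 = -260


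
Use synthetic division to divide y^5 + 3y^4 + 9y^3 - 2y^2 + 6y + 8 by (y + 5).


Synthetic division with c = -5. Coefficients: 1, 3, 9, -2, 6, 8
Bring down 1.
  1 * -5 = -5; -5 + 3 = -2
  -2 * -5 = 10; 10 + 9 = 19
  19 * -5 = -95; -95 - 2 = -97
  -97 * -5 = 485; 485 + 6 = 491
  491 * -5 = -2455; -2455 + 8 = -2447
Quotient: y^4 - 2y^3 + 19y^2 - 97y + 491, Remainder: -2447


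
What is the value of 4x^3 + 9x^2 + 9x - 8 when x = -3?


Using direct substitution:
  4 * (-3)^3 = -108
  9 * (-3)^2 = 81
  9 * (-3)^1 = -27
  constant: -8
Sum = -108 + 81 - 27 - 8 = -62


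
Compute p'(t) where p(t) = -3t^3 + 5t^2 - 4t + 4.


Apply the power rule term by term:
  d/dt(-3t^3) = -9t^2
  d/dt(5t^2) = 10t
  d/dt(-4t) = -4
  d/dt(4) = 0
p'(t) = -9t^2 + 10t - 4


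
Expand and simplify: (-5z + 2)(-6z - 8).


Distribute each term of the first polynomial:
  (-5z)(-6z - 8) = 30z^2 + 40z
  (2)(-6z - 8) = -12z - 16
Sum: 30z^2 + 28z - 16


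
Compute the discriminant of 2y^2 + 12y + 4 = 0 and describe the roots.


D = b^2 - 4ac = (12)^2 - 4(2)(4) = 144 - 32 = 112
Since D > 0: two distinct irrational roots


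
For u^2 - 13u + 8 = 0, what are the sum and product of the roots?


For au^2+bu+c=0: sum = -b/a, product = c/a.
a=1, b=-13, c=8
Sum = -(-13)/1 = 13
Product = (8)/1 = 8


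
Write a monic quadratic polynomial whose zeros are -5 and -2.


p(u) = (u + 5)(u + 2)
Expand: u^2 + 7u + 10


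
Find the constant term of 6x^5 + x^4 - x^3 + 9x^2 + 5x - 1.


Read off the constant term: -1


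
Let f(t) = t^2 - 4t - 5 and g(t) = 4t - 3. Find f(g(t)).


Substitute g(t) into f:
f(g(t)) = 1*(4t - 3)^2 + (-4)*(4t - 3) + (-5)
(4t - 3)^2 = 16t^2 - 24t + 9
Expand and combine: 16t^2 - 40t + 16


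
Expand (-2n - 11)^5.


Expand (-2n - 11)^5 by repeated multiplication:
  (-2n - 11)^2 = 4n^2 + 44n + 121
  (-2n - 11)^3 = -8n^3 - 132n^2 - 726n - 1331
  (-2n - 11)^4 = 16n^4 + 352n^3 + 2904n^2 + 10648n + 14641
= -32n^5 - 880n^4 - 9680n^3 - 53240n^2 - 146410n - 161051


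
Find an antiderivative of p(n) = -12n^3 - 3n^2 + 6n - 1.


Reverse power rule on each term:
  ∫ -12n^3 dn = -3n^4
  ∫ -3n^2 dn = -n^3
  ∫ 6n dn = 3n^2
  ∫ -1 dn = -n
F(n) = -3n^4 - n^3 + 3n^2 - n + C


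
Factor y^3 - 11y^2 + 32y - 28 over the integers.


Try integer roots (divisors of -28). y=7: p(7)=0.
Divide out (y - 7): quotient is y^2 - 4y + 4.
Factor the quadratic: (y - 2)(y - 2)
Result: (y - 7)(y - 2)(y - 2)


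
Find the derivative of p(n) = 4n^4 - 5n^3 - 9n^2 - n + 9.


Apply the power rule term by term:
  d/dn(4n^4) = 16n^3
  d/dn(-5n^3) = -15n^2
  d/dn(-9n^2) = -18n
  d/dn(-n) = -1
  d/dn(9) = 0
p'(n) = 16n^3 - 15n^2 - 18n - 1


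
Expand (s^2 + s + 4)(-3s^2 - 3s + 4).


Distribute each term of the first polynomial:
  (s^2)(-3s^2 - 3s + 4) = -3s^4 - 3s^3 + 4s^2
  (s)(-3s^2 - 3s + 4) = -3s^3 - 3s^2 + 4s
  (4)(-3s^2 - 3s + 4) = -12s^2 - 12s + 16
Sum: -3s^4 - 6s^3 - 11s^2 - 8s + 16


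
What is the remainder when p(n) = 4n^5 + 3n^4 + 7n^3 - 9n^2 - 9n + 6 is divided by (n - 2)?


By the Remainder Theorem, the remainder equals p(2):
  4*(2)^5 = 128
  3*(2)^4 = 48
  7*(2)^3 = 56
  -9*(2)^2 = -36
  -9*(2)^1 = -18
  constant: 6
Sum: 128 + 48 + 56 - 36 - 18 + 6 = 184


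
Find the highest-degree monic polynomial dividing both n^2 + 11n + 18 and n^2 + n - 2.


Factor each:
  n^2 + 11n + 18 = (n + 2)(n + 9)
  n^2 + n - 2 = (n + 2)(n - 1)
Common monic factor: n + 2


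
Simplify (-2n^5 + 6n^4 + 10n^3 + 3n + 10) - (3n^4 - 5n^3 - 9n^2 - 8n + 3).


Distribute the minus sign:
  (-2n^5 + 6n^4 + 10n^3 + 3n + 10)
- (3n^4 - 5n^3 - 9n^2 - 8n + 3)
Negate second polynomial: -3n^4 + 5n^3 + 9n^2 + 8n - 3
Add: -2n^5 + 3n^4 + 15n^3 + 9n^2 + 11n + 7


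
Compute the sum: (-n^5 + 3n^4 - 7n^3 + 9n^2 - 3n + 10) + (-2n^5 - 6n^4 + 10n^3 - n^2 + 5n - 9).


Align terms by degree and add:
  -n^5 + 3n^4 - 7n^3 + 9n^2 - 3n + 10
  -2n^5 - 6n^4 + 10n^3 - n^2 + 5n - 9
= -3n^5 - 3n^4 + 3n^3 + 8n^2 + 2n + 1


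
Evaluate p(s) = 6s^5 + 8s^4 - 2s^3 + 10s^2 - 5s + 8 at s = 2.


Using direct substitution:
  6 * (2)^5 = 192
  8 * (2)^4 = 128
  -2 * (2)^3 = -16
  10 * (2)^2 = 40
  -5 * (2)^1 = -10
  constant: 8
Sum = 192 + 128 - 16 + 40 - 10 + 8 = 342


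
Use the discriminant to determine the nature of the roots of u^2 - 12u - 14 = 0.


D = b^2 - 4ac = (-12)^2 - 4(1)(-14) = 144 + 56 = 200
Since D > 0: two distinct irrational roots


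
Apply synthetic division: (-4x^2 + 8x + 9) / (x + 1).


Synthetic division with c = -1. Coefficients: -4, 8, 9
Bring down -4.
  -4 * -1 = 4; 4 + 8 = 12
  12 * -1 = -12; -12 + 9 = -3
Quotient: -4x + 12, Remainder: -3


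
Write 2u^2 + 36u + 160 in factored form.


Roots satisfy r1 + r2 = -b/a = -18 and r1*r2 = c/a = 80.
So r1 = -10, r2 = -8.
2u^2 + 36u + 160 = 2(u - r1)(u - r2) = 2(u + 10)(u + 8)


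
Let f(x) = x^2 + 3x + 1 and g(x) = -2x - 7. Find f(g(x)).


Substitute g(x) into f:
f(g(x)) = 1*(-2x - 7)^2 + 3*(-2x - 7) + 1
(-2x - 7)^2 = 4x^2 + 28x + 49
Expand and combine: 4x^2 + 22x + 29


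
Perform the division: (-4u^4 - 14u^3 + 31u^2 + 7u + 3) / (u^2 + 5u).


(-4u^4 - 14u^3 + 31u^2 + 7u + 3) / (u^2 + 5u)
Step 1: -4u^2 * (u^2 + 5u) = -4u^4 - 20u^3; subtract.
Step 2: 6u * (u^2 + 5u) = 6u^3 + 30u^2; subtract.
Step 3: 1 * (u^2 + 5u) = u^2 + 5u; subtract.
Quotient: -4u^2 + 6u + 1, Remainder: 2u + 3


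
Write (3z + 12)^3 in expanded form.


Expand (3z + 12)^3 by repeated multiplication:
  (3z + 12)^2 = 9z^2 + 72z + 144
= 27z^3 + 324z^2 + 1296z + 1728


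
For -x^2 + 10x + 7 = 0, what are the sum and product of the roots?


For ax^2+bx+c=0: sum = -b/a, product = c/a.
a=-1, b=10, c=7
Sum = -(10)/-1 = 10
Product = (7)/-1 = -7


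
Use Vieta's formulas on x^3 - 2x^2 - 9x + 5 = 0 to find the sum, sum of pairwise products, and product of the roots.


Monic cubic x^3+bx^2+cx+d=0: sum=-b, pairwise sum=c, product=-d.
b=-2, c=-9, d=5
r1+r2+r3 = 2
r1r2+r1r3+r2r3 = -9
r1r2r3 = -5


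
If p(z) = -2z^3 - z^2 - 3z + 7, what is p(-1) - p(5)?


p(-1) = 11
p(5) = -283
p(-1) - p(5) = 11 + 283 = 294


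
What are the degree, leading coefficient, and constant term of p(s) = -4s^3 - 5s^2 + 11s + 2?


Highest power of s is 3, with coefficient -4. Constant term is 2.
Degree = 3, leading coefficient = -4, constant term = 2


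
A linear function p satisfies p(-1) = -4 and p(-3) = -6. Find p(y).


p(y) = my + b. Using p(-1)=-4, p(-3)=-6:
m = (-4 + 6)/(-1 + 3) = 2/2 = 1
b = -4 - m*(-1) = -4 + 1 = -3
p(y) = y - 3


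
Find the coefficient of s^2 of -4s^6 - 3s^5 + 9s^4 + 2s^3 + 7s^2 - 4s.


Read off the coefficient of s^2: 7


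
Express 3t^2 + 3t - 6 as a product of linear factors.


Roots satisfy r1 + r2 = -b/a = -1 and r1*r2 = c/a = -2.
So r1 = 1, r2 = -2.
3t^2 + 3t - 6 = 3(t - r1)(t - r2) = 3(t - 1)(t + 2)


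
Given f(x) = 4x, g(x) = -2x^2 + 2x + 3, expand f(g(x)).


Substitute g(x) into f:
f(g(x)) = 4*(-2x^2 + 2x + 3)
Expand and combine: -8x^2 + 8x + 12


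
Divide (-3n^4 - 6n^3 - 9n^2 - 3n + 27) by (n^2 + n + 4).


(-3n^4 - 6n^3 - 9n^2 - 3n + 27) / (n^2 + n + 4)
Step 1: -3n^2 * (n^2 + n + 4) = -3n^4 - 3n^3 - 12n^2; subtract.
Step 2: -3n * (n^2 + n + 4) = -3n^3 - 3n^2 - 12n; subtract.
Step 3: 6 * (n^2 + n + 4) = 6n^2 + 6n + 24; subtract.
Quotient: -3n^2 - 3n + 6, Remainder: 3n + 3


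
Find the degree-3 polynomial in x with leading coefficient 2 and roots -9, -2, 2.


p(x) = 2(x + 9)(x + 2)(x - 2)
Expand: 2x^3 + 18x^2 - 8x - 72


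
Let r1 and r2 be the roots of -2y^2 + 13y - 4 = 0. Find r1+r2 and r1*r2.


For ay^2+by+c=0: sum = -b/a, product = c/a.
a=-2, b=13, c=-4
Sum = -(13)/-2 = 13/2
Product = (-4)/-2 = 2


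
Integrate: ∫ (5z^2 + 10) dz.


Reverse power rule on each term:
  ∫ 5z^2 dz = (5/3)z^3
  ∫ 10 dz = 10z
F(z) = (5/3)z^3 + 10z + C


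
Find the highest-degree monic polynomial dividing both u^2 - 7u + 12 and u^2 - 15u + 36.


Factor each:
  u^2 - 7u + 12 = (u - 3)(u - 4)
  u^2 - 15u + 36 = (u - 3)(u - 12)
Common monic factor: u - 3


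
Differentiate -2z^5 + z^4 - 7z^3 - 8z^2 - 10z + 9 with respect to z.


Apply the power rule term by term:
  d/dz(-2z^5) = -10z^4
  d/dz(z^4) = 4z^3
  d/dz(-7z^3) = -21z^2
  d/dz(-8z^2) = -16z
  d/dz(-10z) = -10
  d/dz(9) = 0
p'(z) = -10z^4 + 4z^3 - 21z^2 - 16z - 10


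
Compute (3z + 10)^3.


Expand (3z + 10)^3 by repeated multiplication:
  (3z + 10)^2 = 9z^2 + 60z + 100
= 27z^3 + 270z^2 + 900z + 1000


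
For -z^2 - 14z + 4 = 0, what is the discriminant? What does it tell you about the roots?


D = b^2 - 4ac = (-14)^2 - 4(-1)(4) = 196 + 16 = 212
Since D > 0: two distinct irrational roots


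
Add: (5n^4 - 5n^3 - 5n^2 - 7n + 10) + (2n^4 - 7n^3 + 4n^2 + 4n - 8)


Align terms by degree and add:
  5n^4 - 5n^3 - 5n^2 - 7n + 10
+ 2n^4 - 7n^3 + 4n^2 + 4n - 8
= 7n^4 - 12n^3 - n^2 - 3n + 2


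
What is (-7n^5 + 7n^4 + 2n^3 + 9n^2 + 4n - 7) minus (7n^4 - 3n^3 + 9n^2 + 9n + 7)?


Distribute the minus sign:
  (-7n^5 + 7n^4 + 2n^3 + 9n^2 + 4n - 7)
- (7n^4 - 3n^3 + 9n^2 + 9n + 7)
Negate second polynomial: -7n^4 + 3n^3 - 9n^2 - 9n - 7
Add: -7n^5 + 5n^3 - 5n - 14


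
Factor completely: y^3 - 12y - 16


Try integer roots (divisors of -16). y=-2: p(-2)=0.
Divide out (y + 2): quotient is y^2 - 2y - 8.
Factor the quadratic: (y + 2)(y - 4)
Result: (y + 2)(y + 2)(y - 4)


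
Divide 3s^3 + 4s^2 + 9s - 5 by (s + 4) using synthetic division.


Synthetic division with c = -4. Coefficients: 3, 4, 9, -5
Bring down 3.
  3 * -4 = -12; -12 + 4 = -8
  -8 * -4 = 32; 32 + 9 = 41
  41 * -4 = -164; -164 - 5 = -169
Quotient: 3s^2 - 8s + 41, Remainder: -169


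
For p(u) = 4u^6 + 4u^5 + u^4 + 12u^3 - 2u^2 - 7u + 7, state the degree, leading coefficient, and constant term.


Highest power of u is 6, with coefficient 4. Constant term is 7.
Degree = 6, leading coefficient = 4, constant term = 7


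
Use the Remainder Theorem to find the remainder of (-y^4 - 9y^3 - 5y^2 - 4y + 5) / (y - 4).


By the Remainder Theorem, the remainder equals p(4):
  -1*(4)^4 = -256
  -9*(4)^3 = -576
  -5*(4)^2 = -80
  -4*(4)^1 = -16
  constant: 5
Sum: -256 - 576 - 80 - 16 + 5 = -923


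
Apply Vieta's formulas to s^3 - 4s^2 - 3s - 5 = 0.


Monic cubic s^3+bs^2+cs+d=0: sum=-b, pairwise sum=c, product=-d.
b=-4, c=-3, d=-5
r1+r2+r3 = 4
r1r2+r1r3+r2r3 = -3
r1r2r3 = 5


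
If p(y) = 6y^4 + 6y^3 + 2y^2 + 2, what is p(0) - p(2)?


p(0) = 2
p(2) = 154
p(0) - p(2) = 2 - 154 = -152


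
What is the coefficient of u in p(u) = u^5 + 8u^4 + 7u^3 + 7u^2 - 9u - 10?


Read off the coefficient of u: -9


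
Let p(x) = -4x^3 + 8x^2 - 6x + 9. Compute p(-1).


Using direct substitution:
  -4 * (-1)^3 = 4
  8 * (-1)^2 = 8
  -6 * (-1)^1 = 6
  constant: 9
Sum = 4 + 8 + 6 + 9 = 27


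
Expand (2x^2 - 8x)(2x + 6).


Distribute each term of the first polynomial:
  (2x^2)(2x + 6) = 4x^3 + 12x^2
  (-8x)(2x + 6) = -16x^2 - 48x
Sum: 4x^3 - 4x^2 - 48x


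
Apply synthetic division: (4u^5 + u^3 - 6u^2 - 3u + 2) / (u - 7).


Synthetic division with c = 7. Coefficients: 4, 0, 1, -6, -3, 2
Bring down 4.
  4 * 7 = 28; 28 + 0 = 28
  28 * 7 = 196; 196 + 1 = 197
  197 * 7 = 1379; 1379 - 6 = 1373
  1373 * 7 = 9611; 9611 - 3 = 9608
  9608 * 7 = 67256; 67256 + 2 = 67258
Quotient: 4u^4 + 28u^3 + 197u^2 + 1373u + 9608, Remainder: 67258


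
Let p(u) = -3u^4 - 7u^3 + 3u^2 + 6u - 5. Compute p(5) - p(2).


p(5) = -2650
p(2) = -85
p(5) - p(2) = -2650 + 85 = -2565


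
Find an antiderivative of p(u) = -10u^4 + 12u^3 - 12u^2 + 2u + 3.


Reverse power rule on each term:
  ∫ -10u^4 du = -2u^5
  ∫ 12u^3 du = 3u^4
  ∫ -12u^2 du = -4u^3
  ∫ 2u du = u^2
  ∫ 3 du = 3u
F(u) = -2u^5 + 3u^4 - 4u^3 + u^2 + 3u + C


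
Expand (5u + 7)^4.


Expand (5u + 7)^4 by repeated multiplication:
  (5u + 7)^2 = 25u^2 + 70u + 49
  (5u + 7)^3 = 125u^3 + 525u^2 + 735u + 343
= 625u^4 + 3500u^3 + 7350u^2 + 6860u + 2401


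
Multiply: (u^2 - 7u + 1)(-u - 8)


Distribute each term of the first polynomial:
  (u^2)(-u - 8) = -u^3 - 8u^2
  (-7u)(-u - 8) = 7u^2 + 56u
  (1)(-u - 8) = -u - 8
Sum: -u^3 - u^2 + 55u - 8


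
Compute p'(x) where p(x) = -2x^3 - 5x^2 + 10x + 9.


Apply the power rule term by term:
  d/dx(-2x^3) = -6x^2
  d/dx(-5x^2) = -10x
  d/dx(10x) = 10
  d/dx(9) = 0
p'(x) = -6x^2 - 10x + 10


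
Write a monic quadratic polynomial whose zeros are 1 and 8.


p(x) = (x - 1)(x - 8)
Expand: x^2 - 9x + 8


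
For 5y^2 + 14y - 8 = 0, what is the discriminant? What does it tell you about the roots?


D = b^2 - 4ac = (14)^2 - 4(5)(-8) = 196 + 160 = 356
Since D > 0: two distinct irrational roots


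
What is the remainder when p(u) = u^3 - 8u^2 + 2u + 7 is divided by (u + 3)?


By the Remainder Theorem, the remainder equals p(-3):
  1*(-3)^3 = -27
  -8*(-3)^2 = -72
  2*(-3)^1 = -6
  constant: 7
Sum: -27 - 72 - 6 + 7 = -98


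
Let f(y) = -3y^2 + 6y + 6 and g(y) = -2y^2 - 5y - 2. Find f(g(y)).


Substitute g(y) into f:
f(g(y)) = -3*(-2y^2 - 5y - 2)^2 + 6*(-2y^2 - 5y - 2) + 6
(-2y^2 - 5y - 2)^2 = 4y^4 + 20y^3 + 33y^2 + 20y + 4
Expand and combine: -12y^4 - 60y^3 - 111y^2 - 90y - 18


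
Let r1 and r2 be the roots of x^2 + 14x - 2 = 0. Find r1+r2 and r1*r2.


For ax^2+bx+c=0: sum = -b/a, product = c/a.
a=1, b=14, c=-2
Sum = -(14)/1 = -14
Product = (-2)/1 = -2


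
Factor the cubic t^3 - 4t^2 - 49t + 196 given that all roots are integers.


Try integer roots (divisors of 196). t=4: p(4)=0.
Divide out (t - 4): quotient is t^2 - 49.
Factor the quadratic: (t - 7)(t + 7)
Result: (t - 4)(t - 7)(t + 7)


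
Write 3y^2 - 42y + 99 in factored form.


Roots satisfy r1 + r2 = -b/a = 14 and r1*r2 = c/a = 33.
So r1 = 11, r2 = 3.
3y^2 - 42y + 99 = 3(y - r1)(y - r2) = 3(y - 11)(y - 3)


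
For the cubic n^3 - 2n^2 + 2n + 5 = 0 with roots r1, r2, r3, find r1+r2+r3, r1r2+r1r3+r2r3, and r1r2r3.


Monic cubic n^3+bn^2+cn+d=0: sum=-b, pairwise sum=c, product=-d.
b=-2, c=2, d=5
r1+r2+r3 = 2
r1r2+r1r3+r2r3 = 2
r1r2r3 = -5


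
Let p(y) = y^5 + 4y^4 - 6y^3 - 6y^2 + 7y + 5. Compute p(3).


Using direct substitution:
  1 * (3)^5 = 243
  4 * (3)^4 = 324
  -6 * (3)^3 = -162
  -6 * (3)^2 = -54
  7 * (3)^1 = 21
  constant: 5
Sum = 243 + 324 - 162 - 54 + 21 + 5 = 377


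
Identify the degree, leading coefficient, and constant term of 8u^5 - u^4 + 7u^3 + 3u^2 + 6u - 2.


Highest power of u is 5, with coefficient 8. Constant term is -2.
Degree = 5, leading coefficient = 8, constant term = -2


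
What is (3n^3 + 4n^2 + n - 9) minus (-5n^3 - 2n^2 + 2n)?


Distribute the minus sign:
  (3n^3 + 4n^2 + n - 9)
- (-5n^3 - 2n^2 + 2n)
Negate second polynomial: 5n^3 + 2n^2 - 2n
Add: 8n^3 + 6n^2 - n - 9


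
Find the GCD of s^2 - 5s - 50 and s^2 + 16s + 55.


Factor each:
  s^2 - 5s - 50 = (s + 5)(s - 10)
  s^2 + 16s + 55 = (s + 5)(s + 11)
Common monic factor: s + 5


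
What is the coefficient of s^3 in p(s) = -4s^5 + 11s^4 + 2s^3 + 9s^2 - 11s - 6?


Read off the coefficient of s^3: 2


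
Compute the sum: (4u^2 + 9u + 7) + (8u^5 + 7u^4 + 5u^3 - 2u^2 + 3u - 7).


Align terms by degree and add:
  4u^2 + 9u + 7
+ 8u^5 + 7u^4 + 5u^3 - 2u^2 + 3u - 7
= 8u^5 + 7u^4 + 5u^3 + 2u^2 + 12u


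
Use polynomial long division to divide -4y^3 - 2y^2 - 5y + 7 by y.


(-4y^3 - 2y^2 - 5y + 7) / (y)
Step 1: -4y^2 * (y) = -4y^3; subtract.
Step 2: -2y * (y) = -2y^2; subtract.
Step 3: -5 * (y) = -5y; subtract.
Quotient: -4y^2 - 2y - 5, Remainder: 7


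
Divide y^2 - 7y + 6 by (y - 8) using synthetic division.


Synthetic division with c = 8. Coefficients: 1, -7, 6
Bring down 1.
  1 * 8 = 8; 8 - 7 = 1
  1 * 8 = 8; 8 + 6 = 14
Quotient: y + 1, Remainder: 14
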